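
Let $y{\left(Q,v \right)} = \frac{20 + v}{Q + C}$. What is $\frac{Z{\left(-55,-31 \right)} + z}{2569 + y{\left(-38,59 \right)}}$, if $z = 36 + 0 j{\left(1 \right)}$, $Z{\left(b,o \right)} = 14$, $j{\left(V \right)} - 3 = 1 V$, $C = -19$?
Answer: $\frac{1425}{73177} \approx 0.019473$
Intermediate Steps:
$j{\left(V \right)} = 3 + V$ ($j{\left(V \right)} = 3 + 1 V = 3 + V$)
$z = 36$ ($z = 36 + 0 \left(3 + 1\right) = 36 + 0 \cdot 4 = 36 + 0 = 36$)
$y{\left(Q,v \right)} = \frac{20 + v}{-19 + Q}$ ($y{\left(Q,v \right)} = \frac{20 + v}{Q - 19} = \frac{20 + v}{-19 + Q}$)
$\frac{Z{\left(-55,-31 \right)} + z}{2569 + y{\left(-38,59 \right)}} = \frac{14 + 36}{2569 + \frac{20 + 59}{-19 - 38}} = \frac{50}{2569 + \frac{1}{-57} \cdot 79} = \frac{50}{2569 - \frac{79}{57}} = \frac{50}{\frac{146354}{57}} = 50 \cdot \frac{57}{146354} = \frac{1425}{73177}$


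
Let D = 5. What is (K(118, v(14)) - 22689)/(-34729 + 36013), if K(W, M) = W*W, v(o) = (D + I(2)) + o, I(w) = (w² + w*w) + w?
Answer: -8765/1284 ≈ -6.8263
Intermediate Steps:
I(w) = w + 2*w² (I(w) = (w² + w²) + w = 2*w² + w = w + 2*w²)
v(o) = 15 + o (v(o) = (5 + 2*(1 + 2*2)) + o = (5 + 2*(1 + 4)) + o = (5 + 2*5) + o = (5 + 10) + o = 15 + o)
K(W, M) = W²
(K(118, v(14)) - 22689)/(-34729 + 36013) = (118² - 22689)/(-34729 + 36013) = (13924 - 22689)/1284 = -8765*1/1284 = -8765/1284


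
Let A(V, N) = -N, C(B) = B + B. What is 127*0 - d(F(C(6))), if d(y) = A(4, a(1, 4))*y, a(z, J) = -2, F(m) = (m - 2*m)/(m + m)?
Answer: 1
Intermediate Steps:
C(B) = 2*B
F(m) = -½ (F(m) = (-m)/((2*m)) = (-m)*(1/(2*m)) = -½)
d(y) = 2*y (d(y) = (-1*(-2))*y = 2*y)
127*0 - d(F(C(6))) = 127*0 - 2*(-1)/2 = 0 - 1*(-1) = 0 + 1 = 1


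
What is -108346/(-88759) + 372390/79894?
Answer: 20854579667/3545655773 ≈ 5.8817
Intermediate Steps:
-108346/(-88759) + 372390/79894 = -108346*(-1/88759) + 372390*(1/79894) = 108346/88759 + 186195/39947 = 20854579667/3545655773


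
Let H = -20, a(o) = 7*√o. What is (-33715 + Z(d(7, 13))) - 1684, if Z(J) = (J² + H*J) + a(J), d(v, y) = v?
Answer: -35490 + 7*√7 ≈ -35472.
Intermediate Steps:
Z(J) = J² - 20*J + 7*√J (Z(J) = (J² - 20*J) + 7*√J = J² - 20*J + 7*√J)
(-33715 + Z(d(7, 13))) - 1684 = (-33715 + (7² - 20*7 + 7*√7)) - 1684 = (-33715 + (49 - 140 + 7*√7)) - 1684 = (-33715 + (-91 + 7*√7)) - 1684 = (-33806 + 7*√7) - 1684 = -35490 + 7*√7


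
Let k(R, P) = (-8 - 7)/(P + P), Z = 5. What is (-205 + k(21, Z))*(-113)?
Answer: 46669/2 ≈ 23335.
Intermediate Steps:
k(R, P) = -15/(2*P) (k(R, P) = -15*1/(2*P) = -15/(2*P))
(-205 + k(21, Z))*(-113) = (-205 - 15/2/5)*(-113) = (-205 - 15/2*⅕)*(-113) = (-205 - 3/2)*(-113) = -413/2*(-113) = 46669/2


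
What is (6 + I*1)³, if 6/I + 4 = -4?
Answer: 9261/64 ≈ 144.70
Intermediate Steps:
I = -¾ (I = 6/(-4 - 4) = 6/(-8) = 6*(-⅛) = -¾ ≈ -0.75000)
(6 + I*1)³ = (6 - ¾*1)³ = (6 - ¾)³ = (21/4)³ = 9261/64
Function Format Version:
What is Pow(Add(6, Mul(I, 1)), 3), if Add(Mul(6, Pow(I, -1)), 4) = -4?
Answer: Rational(9261, 64) ≈ 144.70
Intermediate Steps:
I = Rational(-3, 4) (I = Mul(6, Pow(Add(-4, -4), -1)) = Mul(6, Pow(-8, -1)) = Mul(6, Rational(-1, 8)) = Rational(-3, 4) ≈ -0.75000)
Pow(Add(6, Mul(I, 1)), 3) = Pow(Add(6, Mul(Rational(-3, 4), 1)), 3) = Pow(Add(6, Rational(-3, 4)), 3) = Pow(Rational(21, 4), 3) = Rational(9261, 64)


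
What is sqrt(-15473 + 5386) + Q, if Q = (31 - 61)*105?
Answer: -3150 + I*sqrt(10087) ≈ -3150.0 + 100.43*I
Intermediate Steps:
Q = -3150 (Q = -30*105 = -3150)
sqrt(-15473 + 5386) + Q = sqrt(-15473 + 5386) - 3150 = sqrt(-10087) - 3150 = I*sqrt(10087) - 3150 = -3150 + I*sqrt(10087)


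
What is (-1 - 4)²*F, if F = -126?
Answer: -3150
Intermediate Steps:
(-1 - 4)²*F = (-1 - 4)²*(-126) = (-5)²*(-126) = 25*(-126) = -3150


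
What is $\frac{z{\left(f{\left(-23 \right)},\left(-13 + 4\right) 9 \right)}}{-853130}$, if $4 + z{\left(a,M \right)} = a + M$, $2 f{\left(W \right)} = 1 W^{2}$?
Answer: $- \frac{359}{1706260} \approx -0.0002104$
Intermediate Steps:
$f{\left(W \right)} = \frac{W^{2}}{2}$ ($f{\left(W \right)} = \frac{1 W^{2}}{2} = \frac{W^{2}}{2}$)
$z{\left(a,M \right)} = -4 + M + a$ ($z{\left(a,M \right)} = -4 + \left(a + M\right) = -4 + \left(M + a\right) = -4 + M + a$)
$\frac{z{\left(f{\left(-23 \right)},\left(-13 + 4\right) 9 \right)}}{-853130} = \frac{-4 + \left(-13 + 4\right) 9 + \frac{\left(-23\right)^{2}}{2}}{-853130} = \left(-4 - 81 + \frac{1}{2} \cdot 529\right) \left(- \frac{1}{853130}\right) = \left(-4 - 81 + \frac{529}{2}\right) \left(- \frac{1}{853130}\right) = \frac{359}{2} \left(- \frac{1}{853130}\right) = - \frac{359}{1706260}$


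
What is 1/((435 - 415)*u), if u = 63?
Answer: 1/1260 ≈ 0.00079365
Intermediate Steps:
1/((435 - 415)*u) = 1/((435 - 415)*63) = 1/(20*63) = 1/1260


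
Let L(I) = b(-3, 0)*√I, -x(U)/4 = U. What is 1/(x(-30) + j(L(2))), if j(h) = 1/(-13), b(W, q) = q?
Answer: 13/1559 ≈ 0.0083387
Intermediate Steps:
x(U) = -4*U
L(I) = 0 (L(I) = 0*√I = 0)
j(h) = -1/13
1/(x(-30) + j(L(2))) = 1/(-4*(-30) - 1/13) = 1/(120 - 1/13) = 1/(1559/13) = 13/1559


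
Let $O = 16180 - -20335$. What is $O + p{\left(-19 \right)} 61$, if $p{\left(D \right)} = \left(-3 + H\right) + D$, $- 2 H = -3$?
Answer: $\frac{70529}{2} \approx 35265.0$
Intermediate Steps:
$H = \frac{3}{2}$ ($H = \left(- \frac{1}{2}\right) \left(-3\right) = \frac{3}{2} \approx 1.5$)
$O = 36515$ ($O = 16180 + 20335 = 36515$)
$p{\left(D \right)} = - \frac{3}{2} + D$ ($p{\left(D \right)} = \left(-3 + \frac{3}{2}\right) + D = - \frac{3}{2} + D$)
$O + p{\left(-19 \right)} 61 = 36515 + \left(- \frac{3}{2} - 19\right) 61 = 36515 - \frac{2501}{2} = \frac{70529}{2}$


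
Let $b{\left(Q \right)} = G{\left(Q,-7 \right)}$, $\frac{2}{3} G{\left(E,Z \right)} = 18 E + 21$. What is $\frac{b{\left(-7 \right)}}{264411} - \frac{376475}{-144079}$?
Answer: $\frac{3159410755}{1209399126} \approx 2.6124$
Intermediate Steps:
$G{\left(E,Z \right)} = \frac{63}{2} + 27 E$ ($G{\left(E,Z \right)} = \frac{3 \left(18 E + 21\right)}{2} = \frac{3 \left(21 + 18 E\right)}{2} = \frac{63}{2} + 27 E$)
$b{\left(Q \right)} = \frac{63}{2} + 27 Q$
$\frac{b{\left(-7 \right)}}{264411} - \frac{376475}{-144079} = \frac{\frac{63}{2} + 27 \left(-7\right)}{264411} - \frac{376475}{-144079} = \left(\frac{63}{2} - 189\right) \frac{1}{264411} - - \frac{376475}{144079} = \left(- \frac{315}{2}\right) \frac{1}{264411} + \frac{376475}{144079} = - \frac{5}{8394} + \frac{376475}{144079} = \frac{3159410755}{1209399126}$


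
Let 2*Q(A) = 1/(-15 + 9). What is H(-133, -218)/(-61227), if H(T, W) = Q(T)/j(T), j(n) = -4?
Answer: -1/2938896 ≈ -3.4026e-7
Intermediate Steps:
Q(A) = -1/12 (Q(A) = 1/(2*(-15 + 9)) = (½)/(-6) = (½)*(-⅙) = -1/12)
H(T, W) = 1/48 (H(T, W) = -1/12/(-4) = -1/12*(-¼) = 1/48)
H(-133, -218)/(-61227) = (1/48)/(-61227) = (1/48)*(-1/61227) = -1/2938896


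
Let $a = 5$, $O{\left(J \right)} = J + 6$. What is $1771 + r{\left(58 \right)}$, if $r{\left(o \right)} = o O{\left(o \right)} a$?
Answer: $20331$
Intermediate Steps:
$O{\left(J \right)} = 6 + J$
$r{\left(o \right)} = 5 o \left(6 + o\right)$ ($r{\left(o \right)} = o \left(6 + o\right) 5 = 5 o \left(6 + o\right)$)
$1771 + r{\left(58 \right)} = 1771 + 5 \cdot 58 \left(6 + 58\right) = 1771 + 5 \cdot 58 \cdot 64 = 1771 + 18560 = 20331$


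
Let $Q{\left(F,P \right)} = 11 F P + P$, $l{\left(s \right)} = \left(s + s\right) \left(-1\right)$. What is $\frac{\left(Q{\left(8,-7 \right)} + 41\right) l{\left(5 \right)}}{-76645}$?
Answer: $- \frac{1164}{15329} \approx -0.075935$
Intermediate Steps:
$l{\left(s \right)} = - 2 s$ ($l{\left(s \right)} = 2 s \left(-1\right) = - 2 s$)
$Q{\left(F,P \right)} = P + 11 F P$ ($Q{\left(F,P \right)} = 11 F P + P = P + 11 F P$)
$\frac{\left(Q{\left(8,-7 \right)} + 41\right) l{\left(5 \right)}}{-76645} = \frac{\left(- 7 \left(1 + 11 \cdot 8\right) + 41\right) \left(\left(-2\right) 5\right)}{-76645} = \left(- 7 \left(1 + 88\right) + 41\right) \left(-10\right) \left(- \frac{1}{76645}\right) = \left(\left(-7\right) 89 + 41\right) \left(-10\right) \left(- \frac{1}{76645}\right) = \left(-623 + 41\right) \left(-10\right) \left(- \frac{1}{76645}\right) = \left(-582\right) \left(-10\right) \left(- \frac{1}{76645}\right) = 5820 \left(- \frac{1}{76645}\right) = - \frac{1164}{15329}$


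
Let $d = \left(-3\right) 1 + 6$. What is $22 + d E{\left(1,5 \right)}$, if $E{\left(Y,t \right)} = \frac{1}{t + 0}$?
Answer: $\frac{113}{5} \approx 22.6$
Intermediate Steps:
$d = 3$ ($d = -3 + 6 = 3$)
$E{\left(Y,t \right)} = \frac{1}{t}$
$22 + d E{\left(1,5 \right)} = 22 + \frac{3}{5} = \frac{113}{5}$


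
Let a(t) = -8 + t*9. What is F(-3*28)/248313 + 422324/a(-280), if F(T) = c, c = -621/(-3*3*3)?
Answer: -26217120317/156933816 ≈ -167.06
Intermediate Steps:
c = 23 (c = -621/((-9*3)) = -621/(-27) = -621*(-1/27) = 23)
F(T) = 23
a(t) = -8 + 9*t
F(-3*28)/248313 + 422324/a(-280) = 23/248313 + 422324/(-8 + 9*(-280)) = 23*(1/248313) + 422324/(-8 - 2520) = 23/248313 + 422324/(-2528) = 23/248313 + 422324*(-1/2528) = 23/248313 - 105581/632 = -26217120317/156933816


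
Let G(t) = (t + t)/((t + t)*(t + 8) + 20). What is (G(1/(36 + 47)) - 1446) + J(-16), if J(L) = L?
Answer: -101689327/69555 ≈ -1462.0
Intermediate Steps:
G(t) = 2*t/(20 + 2*t*(8 + t)) (G(t) = (2*t)/((2*t)*(8 + t) + 20) = (2*t)/(2*t*(8 + t) + 20) = (2*t)/(20 + 2*t*(8 + t)) = 2*t/(20 + 2*t*(8 + t)))
(G(1/(36 + 47)) - 1446) + J(-16) = (1/((36 + 47)*(10 + (1/(36 + 47))² + 8/(36 + 47))) - 1446) - 16 = (1/(83*(10 + (1/83)² + 8/83)) - 1446) - 16 = (1/(83*(10 + (1/83)² + 8*(1/83))) - 1446) - 16 = (1/(83*(10 + 1/6889 + 8/83)) - 1446) - 16 = (1/(83*(69555/6889)) - 1446) - 16 = ((1/83)*(6889/69555) - 1446) - 16 = (83/69555 - 1446) - 16 = -100576447/69555 - 16 = -101689327/69555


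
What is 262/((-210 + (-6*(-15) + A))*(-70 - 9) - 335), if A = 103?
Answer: 131/504 ≈ 0.25992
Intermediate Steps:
262/((-210 + (-6*(-15) + A))*(-70 - 9) - 335) = 262/((-210 + (-6*(-15) + 103))*(-70 - 9) - 335) = 262/((-210 + (90 + 103))*(-79) - 335) = 262/((-210 + 193)*(-79) - 335) = 262/(-17*(-79) - 335) = 262/(1343 - 335) = 262/1008 = 262*(1/1008) = 131/504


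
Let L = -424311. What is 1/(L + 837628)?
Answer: 1/413317 ≈ 2.4194e-6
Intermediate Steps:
1/(L + 837628) = 1/(-424311 + 837628) = 1/413317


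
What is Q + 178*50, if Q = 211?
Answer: 9111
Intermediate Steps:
Q + 178*50 = 211 + 178*50 = 211 + 8900 = 9111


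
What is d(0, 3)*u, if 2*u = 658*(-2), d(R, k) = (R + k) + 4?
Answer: -4606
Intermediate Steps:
d(R, k) = 4 + R + k
u = -658 (u = (658*(-2))/2 = (½)*(-1316) = -658)
d(0, 3)*u = (4 + 0 + 3)*(-658) = 7*(-658) = -4606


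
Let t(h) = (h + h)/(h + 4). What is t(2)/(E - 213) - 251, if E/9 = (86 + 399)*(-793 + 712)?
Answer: -133197418/530667 ≈ -251.00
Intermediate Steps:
t(h) = 2*h/(4 + h) (t(h) = (2*h)/(4 + h) = 2*h/(4 + h))
E = -353565 (E = 9*((86 + 399)*(-793 + 712)) = 9*(485*(-81)) = 9*(-39285) = -353565)
t(2)/(E - 213) - 251 = (2*2/(4 + 2))/(-353565 - 213) - 251 = (2*2/6)/(-353778) - 251 = -2/(176889*6) - 251 = -1/353778*⅔ - 251 = -1/530667 - 251 = -133197418/530667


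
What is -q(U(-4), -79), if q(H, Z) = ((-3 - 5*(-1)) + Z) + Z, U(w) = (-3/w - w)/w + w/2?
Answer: 156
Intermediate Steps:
U(w) = w/2 + (-w - 3/w)/w (U(w) = (-w - 3/w)/w + w*(½) = (-w - 3/w)/w + w/2 = w/2 + (-w - 3/w)/w)
q(H, Z) = 2 + 2*Z (q(H, Z) = ((-3 + 5) + Z) + Z = (2 + Z) + Z = 2 + 2*Z)
-q(U(-4), -79) = -(2 + 2*(-79)) = -(2 - 158) = -1*(-156) = 156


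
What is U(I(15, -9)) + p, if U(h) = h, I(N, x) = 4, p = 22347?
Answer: 22351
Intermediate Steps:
U(I(15, -9)) + p = 4 + 22347 = 22351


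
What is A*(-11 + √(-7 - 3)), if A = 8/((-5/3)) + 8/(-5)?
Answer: 352/5 - 32*I*√10/5 ≈ 70.4 - 20.239*I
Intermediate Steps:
A = -32/5 (A = 8/((-5*⅓)) + 8*(-⅕) = 8/(-5/3) - 8/5 = 8*(-⅗) - 8/5 = -24/5 - 8/5 = -32/5 ≈ -6.4000)
A*(-11 + √(-7 - 3)) = -32*(-11 + √(-7 - 3))/5 = -32*(-11 + √(-10))/5 = -32*(-11 + I*√10)/5 = 352/5 - 32*I*√10/5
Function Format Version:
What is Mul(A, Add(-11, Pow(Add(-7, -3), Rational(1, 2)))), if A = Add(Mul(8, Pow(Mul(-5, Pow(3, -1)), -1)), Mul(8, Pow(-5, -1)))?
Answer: Add(Rational(352, 5), Mul(Rational(-32, 5), I, Pow(10, Rational(1, 2)))) ≈ Add(70.400, Mul(-20.239, I))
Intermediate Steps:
A = Rational(-32, 5) (A = Add(Mul(8, Pow(Mul(-5, Rational(1, 3)), -1)), Mul(8, Rational(-1, 5))) = Add(Mul(8, Pow(Rational(-5, 3), -1)), Rational(-8, 5)) = Add(Mul(8, Rational(-3, 5)), Rational(-8, 5)) = Add(Rational(-24, 5), Rational(-8, 5)) = Rational(-32, 5) ≈ -6.4000)
Mul(A, Add(-11, Pow(Add(-7, -3), Rational(1, 2)))) = Mul(Rational(-32, 5), Add(-11, Pow(Add(-7, -3), Rational(1, 2)))) = Mul(Rational(-32, 5), Add(-11, Pow(-10, Rational(1, 2)))) = Mul(Rational(-32, 5), Add(-11, Mul(I, Pow(10, Rational(1, 2))))) = Add(Rational(352, 5), Mul(Rational(-32, 5), I, Pow(10, Rational(1, 2))))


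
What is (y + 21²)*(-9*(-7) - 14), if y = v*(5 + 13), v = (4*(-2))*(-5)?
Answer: 56889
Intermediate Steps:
v = 40 (v = -8*(-5) = 40)
y = 720 (y = 40*(5 + 13) = 40*18 = 720)
(y + 21²)*(-9*(-7) - 14) = (720 + 21²)*(-9*(-7) - 14) = (720 + 441)*(63 - 14) = 1161*49 = 56889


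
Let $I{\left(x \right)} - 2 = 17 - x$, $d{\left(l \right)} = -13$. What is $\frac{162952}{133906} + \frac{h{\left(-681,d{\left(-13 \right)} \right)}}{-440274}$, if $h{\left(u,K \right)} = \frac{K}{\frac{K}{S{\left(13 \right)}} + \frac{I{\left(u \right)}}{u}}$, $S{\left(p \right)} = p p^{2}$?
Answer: $\frac{1422652743577441}{1169094024626894} \approx 1.2169$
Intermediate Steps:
$S{\left(p \right)} = p^{3}$
$I{\left(x \right)} = 19 - x$ ($I{\left(x \right)} = 2 - \left(-17 + x\right) = 19 - x$)
$h{\left(u,K \right)} = \frac{K}{\frac{K}{2197} + \frac{19 - u}{u}}$ ($h{\left(u,K \right)} = \frac{K}{\frac{K}{13^{3}} + \frac{19 - u}{u}} = \frac{K}{\frac{K}{2197} + \frac{19 - u}{u}}$)
$\frac{162952}{133906} + \frac{h{\left(-681,d{\left(-13 \right)} \right)}}{-440274} = \frac{162952}{133906} + \frac{2197 \left(-13\right) \left(-681\right) \frac{1}{41743 - -1496157 - -8853}}{-440274} = 162952 \cdot \frac{1}{133906} + 2197 \left(-13\right) \left(-681\right) \frac{1}{41743 + 1496157 + 8853} \left(- \frac{1}{440274}\right) = \frac{81476}{66953} + 2197 \left(-13\right) \left(-681\right) \frac{1}{1546753} \left(- \frac{1}{440274}\right) = \frac{81476}{66953} + \frac{1496157}{118981} \left(- \frac{1}{440274}\right) = \frac{81476}{66953} - \frac{498719}{17461413598} = \frac{1422652743577441}{1169094024626894}$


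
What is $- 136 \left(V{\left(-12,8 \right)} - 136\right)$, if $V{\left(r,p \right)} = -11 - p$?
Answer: $21080$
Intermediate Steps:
$- 136 \left(V{\left(-12,8 \right)} - 136\right) = - 136 \left(\left(-11 - 8\right) - 136\right) = - 136 \left(-19 - 136\right) = \left(-136\right) \left(-155\right) = 21080$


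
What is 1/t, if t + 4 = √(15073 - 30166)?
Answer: -4/15109 - 3*I*√1677/15109 ≈ -0.00026474 - 0.0081311*I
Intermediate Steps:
t = -4 + 3*I*√1677 (t = -4 + √(15073 - 30166) = -4 + √(-15093) = -4 + 3*I*√1677 ≈ -4.0 + 122.85*I)
1/t = 1/(-4 + 3*I*√1677)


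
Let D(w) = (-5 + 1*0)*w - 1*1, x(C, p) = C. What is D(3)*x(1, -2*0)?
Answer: -16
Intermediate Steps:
D(w) = -1 - 5*w (D(w) = (-5 + 0)*w - 1 = -5*w - 1 = -1 - 5*w)
D(3)*x(1, -2*0) = (-1 - 5*3)*1 = (-1 - 15)*1 = -16*1 = -16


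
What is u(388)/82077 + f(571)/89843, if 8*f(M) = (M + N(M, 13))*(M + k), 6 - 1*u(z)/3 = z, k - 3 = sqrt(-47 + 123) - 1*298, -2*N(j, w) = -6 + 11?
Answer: 2009115523/9832058548 + 1137*sqrt(19)/718744 ≈ 0.21124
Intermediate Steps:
N(j, w) = -5/2 (N(j, w) = -(-6 + 11)/2 = -1/2*5 = -5/2)
k = -295 + 2*sqrt(19) (k = 3 + (sqrt(-47 + 123) - 1*298) = 3 + (sqrt(76) - 298) = 3 + (2*sqrt(19) - 298) = 3 + (-298 + 2*sqrt(19)) = -295 + 2*sqrt(19) ≈ -286.28)
u(z) = 18 - 3*z
f(M) = (-5/2 + M)*(-295 + M + 2*sqrt(19))/8 (f(M) = ((M - 5/2)*(M + (-295 + 2*sqrt(19))))/8 = ((-5/2 + M)*(-295 + M + 2*sqrt(19)))/8 = (-5/2 + M)*(-295 + M + 2*sqrt(19))/8)
u(388)/82077 + f(571)/89843 = (18 - 3*388)/82077 + (1475/16 - 595/16*571 - 5*sqrt(19)/8 + (1/8)*571**2 + (1/4)*571*sqrt(19))/89843 = (18 - 1164)*(1/82077) + (1475/16 - 339745/16 - 5*sqrt(19)/8 + (1/8)*326041 + 571*sqrt(19)/4)*(1/89843) = -1146*1/82077 + (1475/16 - 339745/16 - 5*sqrt(19)/8 + 326041/8 + 571*sqrt(19)/4)*(1/89843) = -382/27359 + (78453/4 + 1137*sqrt(19)/8)*(1/89843) = -382/27359 + (78453/359372 + 1137*sqrt(19)/718744) = 2009115523/9832058548 + 1137*sqrt(19)/718744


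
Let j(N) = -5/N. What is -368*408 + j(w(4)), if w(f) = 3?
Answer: -450437/3 ≈ -1.5015e+5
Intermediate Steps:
-368*408 + j(w(4)) = -368*408 - 5/3 = -150144 - 5*⅓ = -150144 - 5/3 = -450437/3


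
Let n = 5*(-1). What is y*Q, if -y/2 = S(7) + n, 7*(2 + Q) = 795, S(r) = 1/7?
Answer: 53108/49 ≈ 1083.8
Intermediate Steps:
S(r) = 1/7
Q = 781/7 (Q = -2 + (1/7)*795 = -2 + 795/7 = 781/7 ≈ 111.57)
n = -5
y = 68/7 (y = -2*(1/7 - 5) = -2*(-34/7) = 68/7 ≈ 9.7143)
y*Q = (68/7)*(781/7) = 53108/49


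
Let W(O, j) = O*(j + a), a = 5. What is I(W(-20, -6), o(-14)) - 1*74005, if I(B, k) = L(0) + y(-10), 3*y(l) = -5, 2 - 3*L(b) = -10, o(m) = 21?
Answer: -222008/3 ≈ -74003.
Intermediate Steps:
L(b) = 4 (L(b) = ⅔ - ⅓*(-10) = ⅔ + 10/3 = 4)
y(l) = -5/3 (y(l) = (⅓)*(-5) = -5/3)
W(O, j) = O*(5 + j) (W(O, j) = O*(j + 5) = O*(5 + j))
I(B, k) = 7/3 (I(B, k) = 4 - 5/3 = 7/3)
I(W(-20, -6), o(-14)) - 1*74005 = 7/3 - 1*74005 = 7/3 - 74005 = -222008/3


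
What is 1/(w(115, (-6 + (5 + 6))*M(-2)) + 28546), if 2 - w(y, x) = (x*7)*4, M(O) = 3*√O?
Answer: 793/22648364 + 35*I*√2/67945092 ≈ 3.5014e-5 + 7.2849e-7*I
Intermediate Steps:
w(y, x) = 2 - 28*x (w(y, x) = 2 - x*7*4 = 2 - 7*x*4 = 2 - 28*x)
1/(w(115, (-6 + (5 + 6))*M(-2)) + 28546) = 1/((2 - 28*(-6 + (5 + 6))*3*√(-2)) + 28546) = 1/((2 - 28*(-6 + 11)*3*(I*√2)) + 28546) = 1/((2 - 140*3*I*√2) + 28546) = 1/((2 - 420*I*√2) + 28546) = 1/(28548 - 420*I*√2)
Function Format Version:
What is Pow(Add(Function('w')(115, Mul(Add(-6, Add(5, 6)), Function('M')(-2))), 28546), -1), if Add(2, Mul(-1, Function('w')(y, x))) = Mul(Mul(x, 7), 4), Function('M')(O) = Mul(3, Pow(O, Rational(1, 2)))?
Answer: Add(Rational(793, 22648364), Mul(Rational(35, 67945092), I, Pow(2, Rational(1, 2)))) ≈ Add(3.5014e-5, Mul(7.2849e-7, I))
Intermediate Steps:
Function('w')(y, x) = Add(2, Mul(-28, x)) (Function('w')(y, x) = Add(2, Mul(-1, Mul(Mul(x, 7), 4))) = Add(2, Mul(-1, Mul(Mul(7, x), 4))) = Add(2, Mul(-1, Mul(28, x))) = Add(2, Mul(-28, x)))
Pow(Add(Function('w')(115, Mul(Add(-6, Add(5, 6)), Function('M')(-2))), 28546), -1) = Pow(Add(Add(2, Mul(-28, Mul(Add(-6, Add(5, 6)), Mul(3, Pow(-2, Rational(1, 2)))))), 28546), -1) = Pow(Add(Add(2, Mul(-28, Mul(Add(-6, 11), Mul(3, Mul(I, Pow(2, Rational(1, 2))))))), 28546), -1) = Pow(Add(Add(2, Mul(-28, Mul(5, Mul(3, I, Pow(2, Rational(1, 2)))))), 28546), -1) = Pow(Add(Add(2, Mul(-28, Mul(15, I, Pow(2, Rational(1, 2))))), 28546), -1) = Pow(Add(Add(2, Mul(-420, I, Pow(2, Rational(1, 2)))), 28546), -1) = Pow(Add(28548, Mul(-420, I, Pow(2, Rational(1, 2)))), -1)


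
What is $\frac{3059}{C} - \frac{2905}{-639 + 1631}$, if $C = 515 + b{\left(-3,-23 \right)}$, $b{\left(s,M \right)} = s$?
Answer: $\frac{48349}{15872} \approx 3.0462$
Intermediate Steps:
$C = 512$ ($C = 515 - 3 = 512$)
$\frac{3059}{C} - \frac{2905}{-639 + 1631} = \frac{3059}{512} - \frac{2905}{-639 + 1631} = 3059 \cdot \frac{1}{512} - \frac{2905}{992} = \frac{3059}{512} - \frac{2905}{992} = \frac{48349}{15872}$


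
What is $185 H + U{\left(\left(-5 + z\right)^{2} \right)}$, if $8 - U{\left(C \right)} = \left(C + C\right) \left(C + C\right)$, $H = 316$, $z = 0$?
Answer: $55968$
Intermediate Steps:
$U{\left(C \right)} = 8 - 4 C^{2}$ ($U{\left(C \right)} = 8 - \left(C + C\right) \left(C + C\right) = 8 - 2 C 2 C = 8 - 4 C^{2}$)
$185 H + U{\left(\left(-5 + z\right)^{2} \right)} = 185 \cdot 316 + \left(8 - 4 \left(\left(-5 + 0\right)^{2}\right)^{2}\right) = 58460 + \left(8 - 4 \left(\left(-5\right)^{2}\right)^{2}\right) = 58460 + \left(8 - 4 \cdot 25^{2}\right) = 58460 + \left(8 - 2500\right) = 58460 - 2492 = 55968$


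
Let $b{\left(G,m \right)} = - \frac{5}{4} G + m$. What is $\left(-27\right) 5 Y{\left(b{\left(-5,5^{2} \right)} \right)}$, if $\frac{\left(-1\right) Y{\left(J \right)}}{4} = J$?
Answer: $16875$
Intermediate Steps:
$b{\left(G,m \right)} = m - \frac{5 G}{4}$ ($b{\left(G,m \right)} = \left(-5\right) \frac{1}{4} G + m = - \frac{5 G}{4} + m = m - \frac{5 G}{4}$)
$Y{\left(J \right)} = - 4 J$
$\left(-27\right) 5 Y{\left(b{\left(-5,5^{2} \right)} \right)} = \left(-27\right) 5 \left(- 4 \left(5^{2} - - \frac{25}{4}\right)\right) = - 135 \left(- 4 \left(25 + \frac{25}{4}\right)\right) = - 135 \left(\left(-4\right) \frac{125}{4}\right) = \left(-135\right) \left(-125\right) = 16875$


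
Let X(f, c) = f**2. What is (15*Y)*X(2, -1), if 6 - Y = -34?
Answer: 2400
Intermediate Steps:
Y = 40 (Y = 6 - 1*(-34) = 6 + 34 = 40)
(15*Y)*X(2, -1) = (15*40)*2**2 = 600*4 = 2400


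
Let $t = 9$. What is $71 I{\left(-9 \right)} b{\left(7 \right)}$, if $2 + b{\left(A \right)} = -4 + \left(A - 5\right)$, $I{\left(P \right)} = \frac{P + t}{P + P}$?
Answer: $0$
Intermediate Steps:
$I{\left(P \right)} = \frac{9 + P}{2 P}$ ($I{\left(P \right)} = \frac{P + 9}{P + P} = \frac{9 + P}{2 P}$)
$b{\left(A \right)} = -11 + A$ ($b{\left(A \right)} = -2 + \left(-4 + \left(A - 5\right)\right) = -2 + \left(-4 + \left(-5 + A\right)\right) = -2 + \left(-9 + A\right) = -11 + A$)
$71 I{\left(-9 \right)} b{\left(7 \right)} = 71 \frac{9 - 9}{2 \left(-9\right)} \left(-11 + 7\right) = 71 \cdot \frac{1}{2} \left(- \frac{1}{9}\right) 0 \left(-4\right) = 71 \cdot 0 \left(-4\right) = 0 \left(-4\right) = 0$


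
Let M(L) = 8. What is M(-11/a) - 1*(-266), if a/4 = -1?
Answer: 274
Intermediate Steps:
a = -4 (a = 4*(-1) = -4)
M(-11/a) - 1*(-266) = 8 - 1*(-266) = 8 + 266 = 274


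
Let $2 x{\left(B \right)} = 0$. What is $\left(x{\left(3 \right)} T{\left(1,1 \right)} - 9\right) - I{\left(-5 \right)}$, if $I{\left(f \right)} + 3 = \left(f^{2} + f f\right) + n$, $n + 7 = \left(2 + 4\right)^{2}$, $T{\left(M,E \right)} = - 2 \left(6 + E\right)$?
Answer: $-85$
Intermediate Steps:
$T{\left(M,E \right)} = -12 - 2 E$
$n = 29$ ($n = -7 + \left(2 + 4\right)^{2} = -7 + 6^{2} = -7 + 36 = 29$)
$x{\left(B \right)} = 0$ ($x{\left(B \right)} = \frac{1}{2} \cdot 0 = 0$)
$I{\left(f \right)} = 26 + 2 f^{2}$ ($I{\left(f \right)} = -3 + \left(\left(f^{2} + f f\right) + 29\right) = -3 + \left(\left(f^{2} + f^{2}\right) + 29\right) = -3 + \left(2 f^{2} + 29\right) = -3 + \left(29 + 2 f^{2}\right) = 26 + 2 f^{2}$)
$\left(x{\left(3 \right)} T{\left(1,1 \right)} - 9\right) - I{\left(-5 \right)} = \left(0 \left(-12 - 2\right) - 9\right) - \left(26 + 2 \left(-5\right)^{2}\right) = \left(0 \left(-12 - 2\right) - 9\right) - \left(26 + 2 \cdot 25\right) = \left(0 \left(-14\right) - 9\right) - \left(26 + 50\right) = \left(0 - 9\right) - 76 = -9 - 76 = -85$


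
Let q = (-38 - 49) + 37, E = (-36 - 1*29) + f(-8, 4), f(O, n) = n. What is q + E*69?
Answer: -4259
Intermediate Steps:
E = -61 (E = (-36 - 1*29) + 4 = (-36 - 29) + 4 = -65 + 4 = -61)
q = -50 (q = -87 + 37 = -50)
q + E*69 = -50 - 61*69 = -50 - 4209 = -4259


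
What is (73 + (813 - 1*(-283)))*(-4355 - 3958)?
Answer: -9717897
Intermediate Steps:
(73 + (813 - 1*(-283)))*(-4355 - 3958) = (73 + (813 + 283))*(-8313) = (73 + 1096)*(-8313) = 1169*(-8313) = -9717897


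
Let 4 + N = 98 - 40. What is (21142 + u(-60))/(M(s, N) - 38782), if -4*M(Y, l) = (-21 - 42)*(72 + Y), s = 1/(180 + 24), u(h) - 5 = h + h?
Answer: -133008/238145 ≈ -0.55852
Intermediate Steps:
u(h) = 5 + 2*h (u(h) = 5 + (h + h) = 5 + 2*h)
N = 54 (N = -4 + (98 - 40) = -4 + 58 = 54)
s = 1/204 ≈ 0.0049020
M(Y, l) = 1134 + 63*Y/4 (M(Y, l) = -(-21 - 42)*(72 + Y)/4 = -(-63)*(72 + Y)/4 = -(-4536 - 63*Y)/4 = 1134 + 63*Y/4)
(21142 + u(-60))/(M(s, N) - 38782) = (21142 + (5 + 2*(-60)))/((1134 + (63/4)*(1/204)) - 38782) = (21142 + (5 - 120))/((1134 + 21/272) - 38782) = (21142 - 115)/(308469/272 - 38782) = 21027/(-10240235/272) = 21027*(-272/10240235) = -133008/238145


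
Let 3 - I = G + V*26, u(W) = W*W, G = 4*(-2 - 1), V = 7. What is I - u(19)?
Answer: -528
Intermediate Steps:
G = -12 (G = 4*(-3) = -12)
u(W) = W²
I = -167 (I = 3 - (-12 + 7*26) = 3 - (-12 + 182) = 3 - 1*170 = 3 - 170 = -167)
I - u(19) = -167 - 1*19² = -167 - 1*361 = -167 - 361 = -528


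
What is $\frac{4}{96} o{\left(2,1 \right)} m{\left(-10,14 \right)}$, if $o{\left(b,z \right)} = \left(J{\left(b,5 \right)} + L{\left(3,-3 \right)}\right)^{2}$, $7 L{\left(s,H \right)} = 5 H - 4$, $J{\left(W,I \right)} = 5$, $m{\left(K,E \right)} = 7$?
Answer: $\frac{32}{21} \approx 1.5238$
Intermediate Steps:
$L{\left(s,H \right)} = - \frac{4}{7} + \frac{5 H}{7}$ ($L{\left(s,H \right)} = \frac{5 H - 4}{7} = \frac{-4 + 5 H}{7} = - \frac{4}{7} + \frac{5 H}{7}$)
$o{\left(b,z \right)} = \frac{256}{49}$ ($o{\left(b,z \right)} = \left(5 + \left(- \frac{4}{7} + \frac{5}{7} \left(-3\right)\right)\right)^{2} = \left(5 - \frac{19}{7}\right)^{2} = \left(\frac{16}{7}\right)^{2} = \frac{256}{49}$)
$\frac{4}{96} o{\left(2,1 \right)} m{\left(-10,14 \right)} = \frac{4}{96} \cdot \frac{256}{49} \cdot 7 = 4 \cdot \frac{1}{96} \cdot \frac{256}{49} \cdot 7 = \frac{1}{24} \cdot \frac{256}{49} \cdot 7 = \frac{32}{147} \cdot 7 = \frac{32}{21}$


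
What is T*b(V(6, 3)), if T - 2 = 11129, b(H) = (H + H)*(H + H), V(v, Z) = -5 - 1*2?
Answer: 2181676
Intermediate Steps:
V(v, Z) = -7 (V(v, Z) = -5 - 2 = -7)
b(H) = 4*H² (b(H) = (2*H)*(2*H) = 4*H²)
T = 11131 (T = 2 + 11129 = 11131)
T*b(V(6, 3)) = 11131*(4*(-7)²) = 11131*(4*49) = 11131*196 = 2181676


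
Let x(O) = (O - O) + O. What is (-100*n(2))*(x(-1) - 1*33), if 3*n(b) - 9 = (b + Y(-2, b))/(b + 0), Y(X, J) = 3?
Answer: 39100/3 ≈ 13033.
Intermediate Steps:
x(O) = O (x(O) = 0 + O = O)
n(b) = 3 + (3 + b)/(3*b) (n(b) = 3 + ((b + 3)/(b + 0))/3 = 3 + ((3 + b)/b)/3 = 3 + (3 + b)/(3*b))
(-100*n(2))*(x(-1) - 1*33) = (-100*(10/3 + 1/2))*(-1 - 1*33) = (-100*(10/3 + ½))*(-1 - 33) = -100*23/6*(-34) = -1150/3*(-34) = 39100/3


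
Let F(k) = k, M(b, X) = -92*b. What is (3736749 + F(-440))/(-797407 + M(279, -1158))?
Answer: -3736309/823075 ≈ -4.5395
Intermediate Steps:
(3736749 + F(-440))/(-797407 + M(279, -1158)) = (3736749 - 440)/(-797407 - 92*279) = 3736309/(-797407 - 25668) = 3736309/(-823075) = 3736309*(-1/823075) = -3736309/823075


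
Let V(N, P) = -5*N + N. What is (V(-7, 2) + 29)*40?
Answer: 2280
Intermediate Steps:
V(N, P) = -4*N
(V(-7, 2) + 29)*40 = (-4*(-7) + 29)*40 = (28 + 29)*40 = 57*40 = 2280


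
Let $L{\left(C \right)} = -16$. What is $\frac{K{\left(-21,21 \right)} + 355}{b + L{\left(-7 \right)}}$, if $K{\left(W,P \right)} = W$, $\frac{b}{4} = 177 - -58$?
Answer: $\frac{167}{462} \approx 0.36147$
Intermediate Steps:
$b = 940$ ($b = 4 \left(177 - -58\right) = 4 \left(177 + 58\right) = 4 \cdot 235 = 940$)
$\frac{K{\left(-21,21 \right)} + 355}{b + L{\left(-7 \right)}} = \frac{-21 + 355}{940 - 16} = \frac{334}{924} = 334 \cdot \frac{1}{924} = \frac{167}{462}$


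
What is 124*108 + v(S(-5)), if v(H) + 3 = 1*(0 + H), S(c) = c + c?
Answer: 13379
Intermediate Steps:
S(c) = 2*c
v(H) = -3 + H (v(H) = -3 + 1*(0 + H) = -3 + 1*H = -3 + H)
124*108 + v(S(-5)) = 124*108 + (-3 + 2*(-5)) = 13392 + (-3 - 10) = 13392 - 13 = 13379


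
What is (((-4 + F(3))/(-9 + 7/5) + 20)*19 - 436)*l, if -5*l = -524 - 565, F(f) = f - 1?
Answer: -55539/5 ≈ -11108.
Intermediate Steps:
F(f) = -1 + f
l = 1089/5 (l = -(-524 - 565)/5 = -⅕*(-1089) = 1089/5 ≈ 217.80)
(((-4 + F(3))/(-9 + 7/5) + 20)*19 - 436)*l = (((-4 + (-1 + 3))/(-9 + 7/5) + 20)*19 - 436)*(1089/5) = (((-4 + 2)/(-9 + 7*(⅕)) + 20)*19 - 436)*(1089/5) = ((-2/(-9 + 7/5) + 20)*19 - 436)*(1089/5) = ((-2/(-38/5) + 20)*19 - 436)*(1089/5) = ((-2*(-5/38) + 20)*19 - 436)*(1089/5) = ((5/19 + 20)*19 - 436)*(1089/5) = ((385/19)*19 - 436)*(1089/5) = (385 - 436)*(1089/5) = -51*1089/5 = -55539/5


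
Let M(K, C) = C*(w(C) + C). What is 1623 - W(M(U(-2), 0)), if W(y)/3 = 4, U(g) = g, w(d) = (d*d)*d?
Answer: 1611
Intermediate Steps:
w(d) = d³ (w(d) = d²*d = d³)
M(K, C) = C*(C + C³) (M(K, C) = C*(C³ + C) = C*(C + C³))
W(y) = 12 (W(y) = 3*4 = 12)
1623 - W(M(U(-2), 0)) = 1623 - 1*12 = 1623 - 12 = 1611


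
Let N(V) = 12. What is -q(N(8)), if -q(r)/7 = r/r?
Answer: 7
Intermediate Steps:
q(r) = -7 (q(r) = -7*r/r = -7*1 = -7)
-q(N(8)) = -1*(-7) = 7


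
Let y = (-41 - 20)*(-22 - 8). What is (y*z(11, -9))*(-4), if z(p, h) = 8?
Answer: -58560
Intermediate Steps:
y = 1830 (y = -61*(-30) = 1830)
(y*z(11, -9))*(-4) = (1830*8)*(-4) = 14640*(-4) = -58560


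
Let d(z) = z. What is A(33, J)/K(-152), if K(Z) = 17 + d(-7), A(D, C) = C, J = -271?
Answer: -271/10 ≈ -27.100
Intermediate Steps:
K(Z) = 10 (K(Z) = 17 - 7 = 10)
A(33, J)/K(-152) = -271/10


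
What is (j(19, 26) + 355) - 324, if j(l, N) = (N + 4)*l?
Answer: 601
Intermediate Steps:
j(l, N) = l*(4 + N) (j(l, N) = (4 + N)*l = l*(4 + N))
(j(19, 26) + 355) - 324 = (19*(4 + 26) + 355) - 324 = (19*30 + 355) - 324 = (570 + 355) - 324 = 925 - 324 = 601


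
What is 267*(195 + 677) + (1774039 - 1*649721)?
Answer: 1357142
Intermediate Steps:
267*(195 + 677) + (1774039 - 1*649721) = 267*872 + (1774039 - 649721) = 232824 + 1124318 = 1357142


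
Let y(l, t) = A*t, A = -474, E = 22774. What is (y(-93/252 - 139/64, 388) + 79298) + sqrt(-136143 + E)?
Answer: -104614 + I*sqrt(113369) ≈ -1.0461e+5 + 336.7*I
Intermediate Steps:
y(l, t) = -474*t
(y(-93/252 - 139/64, 388) + 79298) + sqrt(-136143 + E) = (-474*388 + 79298) + sqrt(-136143 + 22774) = (-183912 + 79298) + sqrt(-113369) = -104614 + I*sqrt(113369)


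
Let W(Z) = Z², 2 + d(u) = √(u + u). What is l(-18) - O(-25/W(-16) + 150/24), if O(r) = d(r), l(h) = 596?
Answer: 598 - 15*√14/16 ≈ 594.49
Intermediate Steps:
d(u) = -2 + √2*√u (d(u) = -2 + √(u + u) = -2 + √(2*u) = -2 + √2*√u)
O(r) = -2 + √2*√r
l(-18) - O(-25/W(-16) + 150/24) = 596 - (-2 + √2*√(-25/((-16)²) + 150/24)) = 596 - (-2 + √2*√(-25/256 + 150*(1/24))) = 596 - (-2 + √2*√(-25*1/256 + 25/4)) = 596 - (-2 + √2*√(-25/256 + 25/4)) = 596 - (-2 + √2*√(1575/256)) = 596 - (-2 + √2*(15*√7/16)) = 596 - (-2 + 15*√14/16) = 596 + (2 - 15*√14/16) = 598 - 15*√14/16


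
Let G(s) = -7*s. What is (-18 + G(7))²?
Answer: 4489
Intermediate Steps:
(-18 + G(7))² = (-18 - 7*7)² = (-18 - 49)² = (-67)² = 4489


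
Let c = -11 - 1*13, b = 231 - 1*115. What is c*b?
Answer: -2784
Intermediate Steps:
b = 116 (b = 231 - 115 = 116)
c = -24 (c = -11 - 13 = -24)
c*b = -24*116 = -2784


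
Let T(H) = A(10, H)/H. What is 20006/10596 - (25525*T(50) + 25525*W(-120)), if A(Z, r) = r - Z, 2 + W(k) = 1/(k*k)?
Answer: 15578721785/508608 ≈ 30630.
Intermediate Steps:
W(k) = -2 + k⁻² (W(k) = -2 + 1/(k*k) = -2 + k⁻²)
T(H) = (-10 + H)/H (T(H) = (H - 1*10)/H = (H - 10)/H = (-10 + H)/H)
20006/10596 - (25525*T(50) + 25525*W(-120)) = 20006/10596 - (-30630 + 1021/576) = 20006*(1/10596) - 25525/(1/((-2 + 1/14400) + (1/50)*40)) = 10003/5298 - 25525/(1/(-28799/14400 + ⅘)) = 10003/5298 - 25525/(1/(-17279/14400)) = 10003/5298 - 25525/(-14400/17279) = 10003/5298 - 25525*(-17279/14400) = 10003/5298 + 17641859/576 = 15578721785/508608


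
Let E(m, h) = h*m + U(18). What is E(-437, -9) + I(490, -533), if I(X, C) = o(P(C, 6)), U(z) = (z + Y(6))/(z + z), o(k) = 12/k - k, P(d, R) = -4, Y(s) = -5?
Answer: 141637/36 ≈ 3934.4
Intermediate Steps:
o(k) = -k + 12/k
U(z) = (-5 + z)/(2*z) (U(z) = (z - 5)/(z + z) = (-5 + z)/((2*z)) = (-5 + z)*(1/(2*z)) = (-5 + z)/(2*z))
E(m, h) = 13/36 + h*m (E(m, h) = h*m + (½)*(-5 + 18)/18 = h*m + (½)*(1/18)*13 = h*m + 13/36 = 13/36 + h*m)
I(X, C) = 1 (I(X, C) = -1*(-4) + 12/(-4) = 4 + 12*(-¼) = 4 - 3 = 1)
E(-437, -9) + I(490, -533) = (13/36 - 9*(-437)) + 1 = (13/36 + 3933) + 1 = 141601/36 + 1 = 141637/36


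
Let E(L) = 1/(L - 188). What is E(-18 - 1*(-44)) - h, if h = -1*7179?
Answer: 1162997/162 ≈ 7179.0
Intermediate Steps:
E(L) = 1/(-188 + L)
h = -7179
E(-18 - 1*(-44)) - h = 1/(-188 + (-18 - 1*(-44))) - 1*(-7179) = 1/(-188 + (-18 + 44)) + 7179 = 1/(-188 + 26) + 7179 = 1/(-162) + 7179 = -1/162 + 7179 = 1162997/162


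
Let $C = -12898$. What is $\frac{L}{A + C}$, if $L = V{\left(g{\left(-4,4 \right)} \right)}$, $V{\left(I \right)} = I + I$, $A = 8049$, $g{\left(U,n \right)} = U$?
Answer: $\frac{8}{4849} \approx 0.0016498$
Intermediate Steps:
$V{\left(I \right)} = 2 I$
$L = -8$ ($L = 2 \left(-4\right) = -8$)
$\frac{L}{A + C} = \frac{1}{8049 - 12898} \left(-8\right) = \frac{1}{-4849} \left(-8\right) = \left(- \frac{1}{4849}\right) \left(-8\right) = \frac{8}{4849}$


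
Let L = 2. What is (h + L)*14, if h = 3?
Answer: 70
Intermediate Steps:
(h + L)*14 = (3 + 2)*14 = 5*14 = 70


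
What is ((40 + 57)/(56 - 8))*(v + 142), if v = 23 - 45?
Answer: 485/2 ≈ 242.50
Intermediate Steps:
v = -22
((40 + 57)/(56 - 8))*(v + 142) = ((40 + 57)/(56 - 8))*(-22 + 142) = (97/48)*120 = 485/2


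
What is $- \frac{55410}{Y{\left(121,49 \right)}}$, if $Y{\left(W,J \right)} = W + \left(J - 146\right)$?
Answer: $- \frac{9235}{4} \approx -2308.8$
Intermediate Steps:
$Y{\left(W,J \right)} = -146 + J + W$ ($Y{\left(W,J \right)} = W + \left(-146 + J\right) = -146 + J + W$)
$- \frac{55410}{Y{\left(121,49 \right)}} = - \frac{55410}{-146 + 49 + 121} = - \frac{55410}{24} = \left(-55410\right) \frac{1}{24} = - \frac{9235}{4}$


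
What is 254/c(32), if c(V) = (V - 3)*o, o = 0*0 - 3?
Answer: -254/87 ≈ -2.9195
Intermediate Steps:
o = -3 (o = 0 - 3 = -3)
c(V) = 9 - 3*V (c(V) = (V - 3)*(-3) = (-3 + V)*(-3) = 9 - 3*V)
254/c(32) = 254/(9 - 3*32) = 254/(9 - 96) = 254/(-87) = 254*(-1/87) = -254/87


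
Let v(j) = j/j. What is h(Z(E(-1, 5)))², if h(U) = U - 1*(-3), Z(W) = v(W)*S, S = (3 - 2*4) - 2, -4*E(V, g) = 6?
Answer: 16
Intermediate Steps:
E(V, g) = -3/2 (E(V, g) = -¼*6 = -3/2)
v(j) = 1
S = -7 (S = (3 - 8) - 2 = -5 - 2 = -7)
Z(W) = -7 (Z(W) = 1*(-7) = -7)
h(U) = 3 + U (h(U) = U + 3 = 3 + U)
h(Z(E(-1, 5)))² = (3 - 7)² = (-4)² = 16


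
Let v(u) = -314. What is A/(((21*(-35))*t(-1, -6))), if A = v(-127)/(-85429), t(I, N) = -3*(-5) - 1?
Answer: -157/439532205 ≈ -3.5720e-7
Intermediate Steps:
t(I, N) = 14 (t(I, N) = 15 - 1 = 14)
A = 314/85429 (A = -314/(-85429) = -314*(-1/85429) = 314/85429 ≈ 0.0036756)
A/(((21*(-35))*t(-1, -6))) = 314/(85429*(((21*(-35))*14))) = 314/(85429*((-735*14))) = (314/85429)/(-10290) = (314/85429)*(-1/10290) = -157/439532205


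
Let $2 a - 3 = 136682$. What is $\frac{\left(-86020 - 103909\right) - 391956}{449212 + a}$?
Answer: $- \frac{1163770}{1035109} \approx -1.1243$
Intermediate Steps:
$a = \frac{136685}{2}$ ($a = \frac{3}{2} + \frac{1}{2} \cdot 136682 = \frac{3}{2} + 68341 = \frac{136685}{2} \approx 68343.0$)
$\frac{\left(-86020 - 103909\right) - 391956}{449212 + a} = \frac{\left(-86020 - 103909\right) - 391956}{449212 + \frac{136685}{2}} = \frac{-189929 - 391956}{\frac{1035109}{2}} = \left(-581885\right) \frac{2}{1035109} = - \frac{1163770}{1035109}$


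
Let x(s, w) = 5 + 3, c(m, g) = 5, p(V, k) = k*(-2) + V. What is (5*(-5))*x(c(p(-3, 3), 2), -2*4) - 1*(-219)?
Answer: 19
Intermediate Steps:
p(V, k) = V - 2*k (p(V, k) = -2*k + V = V - 2*k)
x(s, w) = 8
(5*(-5))*x(c(p(-3, 3), 2), -2*4) - 1*(-219) = (5*(-5))*8 - 1*(-219) = -25*8 + 219 = -200 + 219 = 19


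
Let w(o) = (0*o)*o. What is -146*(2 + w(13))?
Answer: -292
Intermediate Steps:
w(o) = 0 (w(o) = 0*o = 0)
-146*(2 + w(13)) = -146*(2 + 0) = -146*2 = -292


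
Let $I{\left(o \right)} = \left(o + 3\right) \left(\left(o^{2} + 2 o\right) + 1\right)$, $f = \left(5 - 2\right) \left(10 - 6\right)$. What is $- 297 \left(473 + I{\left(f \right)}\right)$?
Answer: $-893376$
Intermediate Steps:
$f = 12$ ($f = 3 \cdot 4 = 12$)
$I{\left(o \right)} = \left(3 + o\right) \left(1 + o^{2} + 2 o\right)$
$- 297 \left(473 + I{\left(f \right)}\right) = - 297 \left(473 + \left(3 + 12^{3} + 5 \cdot 12^{2} + 7 \cdot 12\right)\right) = - 297 \left(473 + \left(3 + 1728 + 5 \cdot 144 + 84\right)\right) = - 297 \left(473 + \left(3 + 1728 + 720 + 84\right)\right) = - 297 \left(473 + 2535\right) = \left(-297\right) 3008 = -893376$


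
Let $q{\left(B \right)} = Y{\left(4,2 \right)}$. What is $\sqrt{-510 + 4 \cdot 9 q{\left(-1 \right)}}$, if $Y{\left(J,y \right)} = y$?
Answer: $i \sqrt{438} \approx 20.928 i$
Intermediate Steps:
$q{\left(B \right)} = 2$
$\sqrt{-510 + 4 \cdot 9 q{\left(-1 \right)}} = \sqrt{-510 + 4 \cdot 9 \cdot 2} = \sqrt{-510 + 36 \cdot 2} = \sqrt{-510 + 72} = \sqrt{-438} = i \sqrt{438}$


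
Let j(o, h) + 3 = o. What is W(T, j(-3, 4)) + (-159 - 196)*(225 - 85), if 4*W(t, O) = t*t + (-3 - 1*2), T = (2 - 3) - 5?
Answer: -198769/4 ≈ -49692.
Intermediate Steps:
j(o, h) = -3 + o
T = -6 (T = -1 - 5 = -6)
W(t, O) = -5/4 + t**2/4 (W(t, O) = (t*t + (-3 - 1*2))/4 = (t**2 + (-3 - 2))/4 = (t**2 - 5)/4 = (-5 + t**2)/4 = -5/4 + t**2/4)
W(T, j(-3, 4)) + (-159 - 196)*(225 - 85) = (-5/4 + (1/4)*(-6)**2) + (-159 - 196)*(225 - 85) = (-5/4 + (1/4)*36) - 355*140 = (-5/4 + 9) - 49700 = 31/4 - 49700 = -198769/4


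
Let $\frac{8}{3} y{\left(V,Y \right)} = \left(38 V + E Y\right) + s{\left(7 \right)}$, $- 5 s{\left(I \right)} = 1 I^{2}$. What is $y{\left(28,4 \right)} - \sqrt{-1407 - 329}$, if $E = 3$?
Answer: $\frac{15993}{40} - 2 i \sqrt{434} \approx 399.83 - 41.665 i$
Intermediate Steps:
$s{\left(I \right)} = - \frac{I^{2}}{5}$ ($s{\left(I \right)} = - \frac{1 I^{2}}{5} = - \frac{I^{2}}{5}$)
$y{\left(V,Y \right)} = - \frac{147}{40} + \frac{9 Y}{8} + \frac{57 V}{4}$ ($y{\left(V,Y \right)} = \frac{3 \left(\left(38 V + 3 Y\right) - \frac{7^{2}}{5}\right)}{8} = \frac{3 \left(\left(3 Y + 38 V\right) - \frac{49}{5}\right)}{8} = \frac{3 \left(- \frac{49}{5} + 3 Y + 38 V\right)}{8} = - \frac{147}{40} + \frac{9 Y}{8} + \frac{57 V}{4}$)
$y{\left(28,4 \right)} - \sqrt{-1407 - 329} = \left(- \frac{147}{40} + \frac{9}{8} \cdot 4 + \frac{57}{4} \cdot 28\right) - \sqrt{-1407 - 329} = \left(- \frac{147}{40} + \frac{9}{2} + 399\right) - \sqrt{-1736} = \frac{15993}{40} - 2 i \sqrt{434}$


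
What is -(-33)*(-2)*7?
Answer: -462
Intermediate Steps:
-(-33)*(-2)*7 = -11*6*7 = -66*7 = -462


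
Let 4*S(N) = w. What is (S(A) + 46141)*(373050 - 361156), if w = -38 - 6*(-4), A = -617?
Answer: 548759425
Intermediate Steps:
w = -14 (w = -38 - (-24) = -38 - 1*(-24) = -38 + 24 = -14)
S(N) = -7/2 (S(N) = (¼)*(-14) = -7/2)
(S(A) + 46141)*(373050 - 361156) = (-7/2 + 46141)*(373050 - 361156) = (92275/2)*11894 = 548759425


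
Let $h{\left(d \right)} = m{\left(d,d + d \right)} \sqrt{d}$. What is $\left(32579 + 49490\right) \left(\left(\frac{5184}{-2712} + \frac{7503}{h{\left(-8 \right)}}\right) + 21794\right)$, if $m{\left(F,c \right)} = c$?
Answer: $\frac{202095404914}{113} + \frac{615763707 i \sqrt{2}}{64} \approx 1.7885 \cdot 10^{9} + 1.3607 \cdot 10^{7} i$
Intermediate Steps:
$h{\left(d \right)} = 2 d^{\frac{3}{2}}$ ($h{\left(d \right)} = \left(d + d\right) \sqrt{d} = 2 d \sqrt{d} = 2 d^{\frac{3}{2}}$)
$\left(32579 + 49490\right) \left(\left(\frac{5184}{-2712} + \frac{7503}{h{\left(-8 \right)}}\right) + 21794\right) = \left(32579 + 49490\right) \left(\left(\frac{5184}{-2712} + \frac{7503}{2 \left(-8\right)^{\frac{3}{2}}}\right) + 21794\right) = 82069 \left(\left(5184 \left(- \frac{1}{2712}\right) + \frac{7503}{2 \left(- 16 i \sqrt{2}\right)}\right) + 21794\right) = 82069 \left(\left(- \frac{216}{113} + \frac{7503}{\left(-32\right) i \sqrt{2}}\right) + 21794\right) = 82069 \left(\left(- \frac{216}{113} + 7503 \frac{i \sqrt{2}}{64}\right) + 21794\right) = 82069 \left(\left(- \frac{216}{113} + \frac{7503 i \sqrt{2}}{64}\right) + 21794\right) = 82069 \left(\frac{2462506}{113} + \frac{7503 i \sqrt{2}}{64}\right) = \frac{202095404914}{113} + \frac{615763707 i \sqrt{2}}{64}$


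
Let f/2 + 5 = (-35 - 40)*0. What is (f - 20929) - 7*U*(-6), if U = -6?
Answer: -21191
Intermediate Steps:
f = -10 (f = -10 + 2*((-35 - 40)*0) = -10 + 2*(-75*0) = -10 + 2*0 = -10 + 0 = -10)
(f - 20929) - 7*U*(-6) = (-10 - 20929) - 7*(-6)*(-6) = -20939 + 42*(-6) = -20939 - 252 = -21191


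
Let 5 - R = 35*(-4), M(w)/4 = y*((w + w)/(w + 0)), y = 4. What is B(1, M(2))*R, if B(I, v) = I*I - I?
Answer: 0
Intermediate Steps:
M(w) = 32 (M(w) = 4*(4*((w + w)/(w + 0))) = 4*(4*((2*w)/w)) = 4*(4*2) = 4*8 = 32)
R = 145 (R = 5 - 35*(-4) = 5 - 1*(-140) = 5 + 140 = 145)
B(I, v) = I**2 - I
B(1, M(2))*R = (1*(-1 + 1))*145 = (1*0)*145 = 0*145 = 0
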